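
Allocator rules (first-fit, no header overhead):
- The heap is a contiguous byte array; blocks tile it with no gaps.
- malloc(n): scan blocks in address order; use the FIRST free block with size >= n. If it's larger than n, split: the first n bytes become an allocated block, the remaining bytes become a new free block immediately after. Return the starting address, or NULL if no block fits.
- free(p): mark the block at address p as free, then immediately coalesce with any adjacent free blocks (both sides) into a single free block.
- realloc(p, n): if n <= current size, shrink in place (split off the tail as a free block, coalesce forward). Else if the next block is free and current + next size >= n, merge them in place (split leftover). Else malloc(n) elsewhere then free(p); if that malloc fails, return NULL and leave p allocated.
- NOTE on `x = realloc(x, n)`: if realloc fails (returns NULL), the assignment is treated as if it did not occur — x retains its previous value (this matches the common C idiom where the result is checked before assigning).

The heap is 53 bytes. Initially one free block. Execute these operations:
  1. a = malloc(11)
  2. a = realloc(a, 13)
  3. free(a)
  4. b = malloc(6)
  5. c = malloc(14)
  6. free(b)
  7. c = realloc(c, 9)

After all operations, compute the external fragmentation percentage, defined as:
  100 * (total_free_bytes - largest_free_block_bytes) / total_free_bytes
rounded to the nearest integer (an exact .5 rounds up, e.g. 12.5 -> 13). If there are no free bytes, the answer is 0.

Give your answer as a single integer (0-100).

Op 1: a = malloc(11) -> a = 0; heap: [0-10 ALLOC][11-52 FREE]
Op 2: a = realloc(a, 13) -> a = 0; heap: [0-12 ALLOC][13-52 FREE]
Op 3: free(a) -> (freed a); heap: [0-52 FREE]
Op 4: b = malloc(6) -> b = 0; heap: [0-5 ALLOC][6-52 FREE]
Op 5: c = malloc(14) -> c = 6; heap: [0-5 ALLOC][6-19 ALLOC][20-52 FREE]
Op 6: free(b) -> (freed b); heap: [0-5 FREE][6-19 ALLOC][20-52 FREE]
Op 7: c = realloc(c, 9) -> c = 6; heap: [0-5 FREE][6-14 ALLOC][15-52 FREE]
Free blocks: [6 38] total_free=44 largest=38 -> 100*(44-38)/44 = 600/44 ≈ 13.636 -> rounds to 14

Answer: 14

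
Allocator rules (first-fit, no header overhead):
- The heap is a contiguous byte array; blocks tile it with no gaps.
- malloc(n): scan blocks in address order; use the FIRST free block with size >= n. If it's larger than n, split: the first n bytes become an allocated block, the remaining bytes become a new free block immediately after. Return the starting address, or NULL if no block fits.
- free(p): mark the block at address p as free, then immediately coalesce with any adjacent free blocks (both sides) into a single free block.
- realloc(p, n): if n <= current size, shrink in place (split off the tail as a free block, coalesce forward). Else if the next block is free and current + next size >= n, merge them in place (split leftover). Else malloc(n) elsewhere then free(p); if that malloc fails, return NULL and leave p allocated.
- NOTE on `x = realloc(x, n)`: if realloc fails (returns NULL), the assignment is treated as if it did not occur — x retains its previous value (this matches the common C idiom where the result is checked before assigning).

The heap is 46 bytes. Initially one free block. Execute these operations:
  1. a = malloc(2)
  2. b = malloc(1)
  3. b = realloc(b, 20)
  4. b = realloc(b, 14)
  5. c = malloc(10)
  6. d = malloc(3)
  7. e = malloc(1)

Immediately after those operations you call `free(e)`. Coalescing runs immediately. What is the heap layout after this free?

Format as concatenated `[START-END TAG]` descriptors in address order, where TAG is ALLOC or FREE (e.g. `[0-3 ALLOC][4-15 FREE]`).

Op 1: a = malloc(2) -> a = 0; heap: [0-1 ALLOC][2-45 FREE]
Op 2: b = malloc(1) -> b = 2; heap: [0-1 ALLOC][2-2 ALLOC][3-45 FREE]
Op 3: b = realloc(b, 20) -> b = 2; heap: [0-1 ALLOC][2-21 ALLOC][22-45 FREE]
Op 4: b = realloc(b, 14) -> b = 2; heap: [0-1 ALLOC][2-15 ALLOC][16-45 FREE]
Op 5: c = malloc(10) -> c = 16; heap: [0-1 ALLOC][2-15 ALLOC][16-25 ALLOC][26-45 FREE]
Op 6: d = malloc(3) -> d = 26; heap: [0-1 ALLOC][2-15 ALLOC][16-25 ALLOC][26-28 ALLOC][29-45 FREE]
Op 7: e = malloc(1) -> e = 29; heap: [0-1 ALLOC][2-15 ALLOC][16-25 ALLOC][26-28 ALLOC][29-29 ALLOC][30-45 FREE]
free(e): e = 29 -> block [29-29 ALLOC]; mark free, coalesce with adjacent free neighbors -> [0-1 ALLOC][2-15 ALLOC][16-25 ALLOC][26-28 ALLOC][29-45 FREE]

Answer: [0-1 ALLOC][2-15 ALLOC][16-25 ALLOC][26-28 ALLOC][29-45 FREE]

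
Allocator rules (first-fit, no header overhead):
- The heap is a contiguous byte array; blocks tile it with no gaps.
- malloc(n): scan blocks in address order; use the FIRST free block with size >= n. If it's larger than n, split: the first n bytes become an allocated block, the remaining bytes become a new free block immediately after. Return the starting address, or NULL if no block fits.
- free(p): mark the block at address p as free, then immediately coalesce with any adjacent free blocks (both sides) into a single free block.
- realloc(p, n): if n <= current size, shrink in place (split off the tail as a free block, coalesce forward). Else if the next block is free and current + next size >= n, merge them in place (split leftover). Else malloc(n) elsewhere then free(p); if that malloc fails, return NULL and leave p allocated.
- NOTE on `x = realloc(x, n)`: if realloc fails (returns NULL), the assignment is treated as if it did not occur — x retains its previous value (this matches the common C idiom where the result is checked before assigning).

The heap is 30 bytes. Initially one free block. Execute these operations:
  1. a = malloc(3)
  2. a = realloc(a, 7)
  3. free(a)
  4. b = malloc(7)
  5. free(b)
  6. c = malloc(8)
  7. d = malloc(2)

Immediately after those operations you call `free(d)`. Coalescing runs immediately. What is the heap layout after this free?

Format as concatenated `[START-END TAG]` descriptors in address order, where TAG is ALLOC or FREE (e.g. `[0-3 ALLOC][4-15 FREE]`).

Answer: [0-7 ALLOC][8-29 FREE]

Derivation:
Op 1: a = malloc(3) -> a = 0; heap: [0-2 ALLOC][3-29 FREE]
Op 2: a = realloc(a, 7) -> a = 0; heap: [0-6 ALLOC][7-29 FREE]
Op 3: free(a) -> (freed a); heap: [0-29 FREE]
Op 4: b = malloc(7) -> b = 0; heap: [0-6 ALLOC][7-29 FREE]
Op 5: free(b) -> (freed b); heap: [0-29 FREE]
Op 6: c = malloc(8) -> c = 0; heap: [0-7 ALLOC][8-29 FREE]
Op 7: d = malloc(2) -> d = 8; heap: [0-7 ALLOC][8-9 ALLOC][10-29 FREE]
free(d): d = 8 -> block [8-9 ALLOC]; mark free, coalesce with adjacent free neighbors -> [0-7 ALLOC][8-29 FREE]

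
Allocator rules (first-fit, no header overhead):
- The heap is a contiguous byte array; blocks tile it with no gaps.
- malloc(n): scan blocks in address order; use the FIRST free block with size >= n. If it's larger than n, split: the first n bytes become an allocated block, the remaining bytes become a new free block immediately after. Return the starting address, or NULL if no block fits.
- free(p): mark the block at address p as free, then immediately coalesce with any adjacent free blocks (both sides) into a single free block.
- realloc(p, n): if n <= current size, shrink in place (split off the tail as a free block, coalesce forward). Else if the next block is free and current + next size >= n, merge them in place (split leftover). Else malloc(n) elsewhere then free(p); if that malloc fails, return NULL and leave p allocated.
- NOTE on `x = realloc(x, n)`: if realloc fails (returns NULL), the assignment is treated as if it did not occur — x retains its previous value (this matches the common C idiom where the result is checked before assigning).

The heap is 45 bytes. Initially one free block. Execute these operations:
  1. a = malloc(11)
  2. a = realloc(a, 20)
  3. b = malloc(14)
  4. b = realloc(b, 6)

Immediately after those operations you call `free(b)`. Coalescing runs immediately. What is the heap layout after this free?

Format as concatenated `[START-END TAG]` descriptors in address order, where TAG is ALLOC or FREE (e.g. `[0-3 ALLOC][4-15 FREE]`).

Op 1: a = malloc(11) -> a = 0; heap: [0-10 ALLOC][11-44 FREE]
Op 2: a = realloc(a, 20) -> a = 0; heap: [0-19 ALLOC][20-44 FREE]
Op 3: b = malloc(14) -> b = 20; heap: [0-19 ALLOC][20-33 ALLOC][34-44 FREE]
Op 4: b = realloc(b, 6) -> b = 20; heap: [0-19 ALLOC][20-25 ALLOC][26-44 FREE]
free(b): b = 20 -> block [20-25 ALLOC]; mark free, coalesce with adjacent free neighbors -> [0-19 ALLOC][20-44 FREE]

Answer: [0-19 ALLOC][20-44 FREE]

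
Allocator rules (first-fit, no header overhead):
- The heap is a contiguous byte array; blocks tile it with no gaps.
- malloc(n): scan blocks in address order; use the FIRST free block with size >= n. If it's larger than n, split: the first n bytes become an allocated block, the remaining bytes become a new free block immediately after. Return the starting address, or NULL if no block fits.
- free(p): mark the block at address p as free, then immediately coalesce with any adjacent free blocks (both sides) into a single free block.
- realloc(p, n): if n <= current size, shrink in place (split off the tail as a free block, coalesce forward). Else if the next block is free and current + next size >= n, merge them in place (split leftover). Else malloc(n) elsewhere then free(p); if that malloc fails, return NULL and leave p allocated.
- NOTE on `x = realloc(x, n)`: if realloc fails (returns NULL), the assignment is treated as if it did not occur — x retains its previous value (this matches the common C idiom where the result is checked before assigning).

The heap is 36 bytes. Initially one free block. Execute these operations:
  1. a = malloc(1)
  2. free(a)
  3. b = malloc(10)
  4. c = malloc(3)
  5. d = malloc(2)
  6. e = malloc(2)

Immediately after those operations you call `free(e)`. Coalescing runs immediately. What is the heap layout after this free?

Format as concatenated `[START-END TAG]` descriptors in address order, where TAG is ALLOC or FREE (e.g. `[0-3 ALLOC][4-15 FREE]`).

Answer: [0-9 ALLOC][10-12 ALLOC][13-14 ALLOC][15-35 FREE]

Derivation:
Op 1: a = malloc(1) -> a = 0; heap: [0-0 ALLOC][1-35 FREE]
Op 2: free(a) -> (freed a); heap: [0-35 FREE]
Op 3: b = malloc(10) -> b = 0; heap: [0-9 ALLOC][10-35 FREE]
Op 4: c = malloc(3) -> c = 10; heap: [0-9 ALLOC][10-12 ALLOC][13-35 FREE]
Op 5: d = malloc(2) -> d = 13; heap: [0-9 ALLOC][10-12 ALLOC][13-14 ALLOC][15-35 FREE]
Op 6: e = malloc(2) -> e = 15; heap: [0-9 ALLOC][10-12 ALLOC][13-14 ALLOC][15-16 ALLOC][17-35 FREE]
free(e): e = 15 -> block [15-16 ALLOC]; mark free, coalesce with adjacent free neighbors -> [0-9 ALLOC][10-12 ALLOC][13-14 ALLOC][15-35 FREE]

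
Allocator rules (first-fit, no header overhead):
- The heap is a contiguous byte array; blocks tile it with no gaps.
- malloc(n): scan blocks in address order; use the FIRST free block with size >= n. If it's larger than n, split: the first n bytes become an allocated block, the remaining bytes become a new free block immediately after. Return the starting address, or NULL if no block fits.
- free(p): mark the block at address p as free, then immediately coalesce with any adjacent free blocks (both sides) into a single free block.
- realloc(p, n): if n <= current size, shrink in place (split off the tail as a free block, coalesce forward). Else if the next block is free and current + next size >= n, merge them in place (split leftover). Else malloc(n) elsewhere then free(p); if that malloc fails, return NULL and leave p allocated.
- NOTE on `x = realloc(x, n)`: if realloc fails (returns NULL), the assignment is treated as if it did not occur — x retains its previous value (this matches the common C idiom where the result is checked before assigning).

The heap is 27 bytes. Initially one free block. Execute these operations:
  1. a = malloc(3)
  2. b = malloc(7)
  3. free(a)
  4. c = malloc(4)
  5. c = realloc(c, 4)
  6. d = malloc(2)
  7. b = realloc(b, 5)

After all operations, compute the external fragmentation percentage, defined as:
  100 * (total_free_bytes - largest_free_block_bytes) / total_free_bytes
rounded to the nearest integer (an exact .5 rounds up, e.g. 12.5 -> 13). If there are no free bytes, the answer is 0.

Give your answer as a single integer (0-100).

Op 1: a = malloc(3) -> a = 0; heap: [0-2 ALLOC][3-26 FREE]
Op 2: b = malloc(7) -> b = 3; heap: [0-2 ALLOC][3-9 ALLOC][10-26 FREE]
Op 3: free(a) -> (freed a); heap: [0-2 FREE][3-9 ALLOC][10-26 FREE]
Op 4: c = malloc(4) -> c = 10; heap: [0-2 FREE][3-9 ALLOC][10-13 ALLOC][14-26 FREE]
Op 5: c = realloc(c, 4) -> c = 10; heap: [0-2 FREE][3-9 ALLOC][10-13 ALLOC][14-26 FREE]
Op 6: d = malloc(2) -> d = 0; heap: [0-1 ALLOC][2-2 FREE][3-9 ALLOC][10-13 ALLOC][14-26 FREE]
Op 7: b = realloc(b, 5) -> b = 3; heap: [0-1 ALLOC][2-2 FREE][3-7 ALLOC][8-9 FREE][10-13 ALLOC][14-26 FREE]
Free blocks: [1 2 13] total_free=16 largest=13 -> 100*(16-13)/16 = 300/16 = 18.75 -> rounds to 19

Answer: 19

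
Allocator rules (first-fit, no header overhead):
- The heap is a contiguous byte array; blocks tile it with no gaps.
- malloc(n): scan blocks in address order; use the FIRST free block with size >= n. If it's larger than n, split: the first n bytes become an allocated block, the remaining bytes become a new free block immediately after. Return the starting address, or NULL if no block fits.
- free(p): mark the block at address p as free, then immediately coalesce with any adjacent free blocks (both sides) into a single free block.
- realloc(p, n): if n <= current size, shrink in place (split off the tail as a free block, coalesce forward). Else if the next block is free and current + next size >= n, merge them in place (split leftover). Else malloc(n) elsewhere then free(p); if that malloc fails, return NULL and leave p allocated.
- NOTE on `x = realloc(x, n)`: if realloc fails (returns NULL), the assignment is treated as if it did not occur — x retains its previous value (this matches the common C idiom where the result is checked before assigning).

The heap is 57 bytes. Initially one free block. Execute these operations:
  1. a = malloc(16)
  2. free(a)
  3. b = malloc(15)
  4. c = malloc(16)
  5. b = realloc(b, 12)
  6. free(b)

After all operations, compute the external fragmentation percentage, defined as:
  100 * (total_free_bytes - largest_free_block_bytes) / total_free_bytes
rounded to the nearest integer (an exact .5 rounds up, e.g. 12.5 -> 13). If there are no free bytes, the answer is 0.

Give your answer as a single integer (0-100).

Answer: 37

Derivation:
Op 1: a = malloc(16) -> a = 0; heap: [0-15 ALLOC][16-56 FREE]
Op 2: free(a) -> (freed a); heap: [0-56 FREE]
Op 3: b = malloc(15) -> b = 0; heap: [0-14 ALLOC][15-56 FREE]
Op 4: c = malloc(16) -> c = 15; heap: [0-14 ALLOC][15-30 ALLOC][31-56 FREE]
Op 5: b = realloc(b, 12) -> b = 0; heap: [0-11 ALLOC][12-14 FREE][15-30 ALLOC][31-56 FREE]
Op 6: free(b) -> (freed b); heap: [0-14 FREE][15-30 ALLOC][31-56 FREE]
Free blocks: [15 26] total_free=41 largest=26 -> 100*(41-26)/41 = 1500/41 ≈ 36.585 -> rounds to 37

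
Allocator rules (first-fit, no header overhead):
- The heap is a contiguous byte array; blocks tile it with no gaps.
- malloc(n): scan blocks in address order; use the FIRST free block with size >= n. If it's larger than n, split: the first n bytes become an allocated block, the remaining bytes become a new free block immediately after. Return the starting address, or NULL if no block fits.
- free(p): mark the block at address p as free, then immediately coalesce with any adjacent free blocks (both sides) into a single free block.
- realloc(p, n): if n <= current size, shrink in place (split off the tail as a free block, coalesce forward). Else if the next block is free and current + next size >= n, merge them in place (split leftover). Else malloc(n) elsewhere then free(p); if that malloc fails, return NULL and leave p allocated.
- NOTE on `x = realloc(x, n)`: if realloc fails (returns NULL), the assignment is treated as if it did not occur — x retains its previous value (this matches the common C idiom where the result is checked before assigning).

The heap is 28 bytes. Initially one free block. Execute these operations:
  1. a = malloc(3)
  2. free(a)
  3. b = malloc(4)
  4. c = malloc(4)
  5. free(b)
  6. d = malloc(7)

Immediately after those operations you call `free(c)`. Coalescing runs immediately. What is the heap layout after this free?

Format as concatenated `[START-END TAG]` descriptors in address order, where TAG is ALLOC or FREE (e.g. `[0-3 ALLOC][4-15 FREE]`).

Op 1: a = malloc(3) -> a = 0; heap: [0-2 ALLOC][3-27 FREE]
Op 2: free(a) -> (freed a); heap: [0-27 FREE]
Op 3: b = malloc(4) -> b = 0; heap: [0-3 ALLOC][4-27 FREE]
Op 4: c = malloc(4) -> c = 4; heap: [0-3 ALLOC][4-7 ALLOC][8-27 FREE]
Op 5: free(b) -> (freed b); heap: [0-3 FREE][4-7 ALLOC][8-27 FREE]
Op 6: d = malloc(7) -> d = 8; heap: [0-3 FREE][4-7 ALLOC][8-14 ALLOC][15-27 FREE]
free(c): c = 4 -> block [4-7 ALLOC]; mark free, coalesce with adjacent free neighbors -> [0-7 FREE][8-14 ALLOC][15-27 FREE]

Answer: [0-7 FREE][8-14 ALLOC][15-27 FREE]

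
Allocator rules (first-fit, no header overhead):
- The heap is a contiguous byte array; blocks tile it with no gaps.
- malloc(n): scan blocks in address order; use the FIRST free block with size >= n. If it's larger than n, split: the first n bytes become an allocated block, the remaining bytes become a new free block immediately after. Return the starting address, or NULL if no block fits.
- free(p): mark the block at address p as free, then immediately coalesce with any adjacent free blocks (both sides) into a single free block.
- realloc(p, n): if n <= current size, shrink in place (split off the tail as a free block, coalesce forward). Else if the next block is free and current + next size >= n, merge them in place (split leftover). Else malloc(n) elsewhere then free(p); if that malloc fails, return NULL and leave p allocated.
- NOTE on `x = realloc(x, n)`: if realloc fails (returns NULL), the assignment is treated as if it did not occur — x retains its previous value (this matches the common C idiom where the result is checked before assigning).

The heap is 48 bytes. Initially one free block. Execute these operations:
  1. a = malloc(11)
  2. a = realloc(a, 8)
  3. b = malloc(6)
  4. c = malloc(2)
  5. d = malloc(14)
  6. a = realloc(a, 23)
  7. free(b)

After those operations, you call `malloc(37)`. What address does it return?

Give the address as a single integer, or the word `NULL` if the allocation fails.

Op 1: a = malloc(11) -> a = 0; heap: [0-10 ALLOC][11-47 FREE]
Op 2: a = realloc(a, 8) -> a = 0; heap: [0-7 ALLOC][8-47 FREE]
Op 3: b = malloc(6) -> b = 8; heap: [0-7 ALLOC][8-13 ALLOC][14-47 FREE]
Op 4: c = malloc(2) -> c = 14; heap: [0-7 ALLOC][8-13 ALLOC][14-15 ALLOC][16-47 FREE]
Op 5: d = malloc(14) -> d = 16; heap: [0-7 ALLOC][8-13 ALLOC][14-15 ALLOC][16-29 ALLOC][30-47 FREE]
Op 6: a = realloc(a, 23) -> NULL (a unchanged); heap: [0-7 ALLOC][8-13 ALLOC][14-15 ALLOC][16-29 ALLOC][30-47 FREE]
Op 7: free(b) -> (freed b); heap: [0-7 ALLOC][8-13 FREE][14-15 ALLOC][16-29 ALLOC][30-47 FREE]
malloc(37): first-fit scan over [0-7 ALLOC][8-13 FREE][14-15 ALLOC][16-29 ALLOC][30-47 FREE] -> NULL

Answer: NULL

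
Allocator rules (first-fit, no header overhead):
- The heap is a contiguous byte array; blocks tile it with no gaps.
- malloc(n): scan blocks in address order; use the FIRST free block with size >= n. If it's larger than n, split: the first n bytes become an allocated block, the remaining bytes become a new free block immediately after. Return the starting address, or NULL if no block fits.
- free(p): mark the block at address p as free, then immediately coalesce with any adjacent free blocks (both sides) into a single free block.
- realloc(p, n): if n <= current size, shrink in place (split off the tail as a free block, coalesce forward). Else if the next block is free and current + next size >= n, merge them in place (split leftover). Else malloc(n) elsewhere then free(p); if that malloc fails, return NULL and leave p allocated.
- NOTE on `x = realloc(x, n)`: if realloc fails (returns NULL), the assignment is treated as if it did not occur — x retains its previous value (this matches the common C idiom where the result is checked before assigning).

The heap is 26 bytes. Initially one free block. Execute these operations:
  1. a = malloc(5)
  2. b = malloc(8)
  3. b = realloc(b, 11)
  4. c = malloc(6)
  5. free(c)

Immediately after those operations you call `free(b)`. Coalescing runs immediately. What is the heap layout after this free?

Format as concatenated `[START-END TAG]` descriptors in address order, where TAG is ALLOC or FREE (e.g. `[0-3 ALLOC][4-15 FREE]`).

Op 1: a = malloc(5) -> a = 0; heap: [0-4 ALLOC][5-25 FREE]
Op 2: b = malloc(8) -> b = 5; heap: [0-4 ALLOC][5-12 ALLOC][13-25 FREE]
Op 3: b = realloc(b, 11) -> b = 5; heap: [0-4 ALLOC][5-15 ALLOC][16-25 FREE]
Op 4: c = malloc(6) -> c = 16; heap: [0-4 ALLOC][5-15 ALLOC][16-21 ALLOC][22-25 FREE]
Op 5: free(c) -> (freed c); heap: [0-4 ALLOC][5-15 ALLOC][16-25 FREE]
free(b): b = 5 -> block [5-15 ALLOC]; mark free, coalesce with adjacent free neighbors -> [0-4 ALLOC][5-25 FREE]

Answer: [0-4 ALLOC][5-25 FREE]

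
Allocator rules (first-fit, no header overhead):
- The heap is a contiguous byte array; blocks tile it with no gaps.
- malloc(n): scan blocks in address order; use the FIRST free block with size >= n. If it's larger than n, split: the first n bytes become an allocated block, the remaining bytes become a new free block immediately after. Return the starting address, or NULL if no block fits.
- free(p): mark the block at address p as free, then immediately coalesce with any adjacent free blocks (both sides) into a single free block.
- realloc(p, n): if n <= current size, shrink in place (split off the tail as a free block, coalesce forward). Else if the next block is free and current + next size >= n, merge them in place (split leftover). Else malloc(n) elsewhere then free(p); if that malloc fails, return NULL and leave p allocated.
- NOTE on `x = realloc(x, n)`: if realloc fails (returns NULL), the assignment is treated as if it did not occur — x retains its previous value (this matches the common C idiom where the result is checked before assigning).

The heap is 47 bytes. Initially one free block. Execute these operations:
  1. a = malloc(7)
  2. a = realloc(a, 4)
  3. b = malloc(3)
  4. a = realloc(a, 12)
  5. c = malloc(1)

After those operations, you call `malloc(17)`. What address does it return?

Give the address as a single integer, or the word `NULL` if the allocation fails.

Op 1: a = malloc(7) -> a = 0; heap: [0-6 ALLOC][7-46 FREE]
Op 2: a = realloc(a, 4) -> a = 0; heap: [0-3 ALLOC][4-46 FREE]
Op 3: b = malloc(3) -> b = 4; heap: [0-3 ALLOC][4-6 ALLOC][7-46 FREE]
Op 4: a = realloc(a, 12) -> a = 7; heap: [0-3 FREE][4-6 ALLOC][7-18 ALLOC][19-46 FREE]
Op 5: c = malloc(1) -> c = 0; heap: [0-0 ALLOC][1-3 FREE][4-6 ALLOC][7-18 ALLOC][19-46 FREE]
malloc(17): first-fit scan over [0-0 ALLOC][1-3 FREE][4-6 ALLOC][7-18 ALLOC][19-46 FREE] -> 19

Answer: 19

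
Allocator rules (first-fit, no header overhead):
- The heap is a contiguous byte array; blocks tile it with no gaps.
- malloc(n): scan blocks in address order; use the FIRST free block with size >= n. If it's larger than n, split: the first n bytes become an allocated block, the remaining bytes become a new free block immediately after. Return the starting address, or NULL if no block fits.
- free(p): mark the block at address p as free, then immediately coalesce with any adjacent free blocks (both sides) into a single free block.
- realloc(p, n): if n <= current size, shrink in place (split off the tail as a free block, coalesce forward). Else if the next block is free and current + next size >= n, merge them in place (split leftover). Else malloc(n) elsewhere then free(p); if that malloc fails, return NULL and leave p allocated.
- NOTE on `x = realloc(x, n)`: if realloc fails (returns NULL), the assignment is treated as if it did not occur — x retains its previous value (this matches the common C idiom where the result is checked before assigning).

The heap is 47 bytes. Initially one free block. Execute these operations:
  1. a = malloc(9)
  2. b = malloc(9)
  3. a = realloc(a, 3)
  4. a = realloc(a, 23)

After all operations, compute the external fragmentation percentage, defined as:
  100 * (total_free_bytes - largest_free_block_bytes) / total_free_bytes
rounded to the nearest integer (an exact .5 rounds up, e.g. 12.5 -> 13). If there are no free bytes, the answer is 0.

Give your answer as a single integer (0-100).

Answer: 40

Derivation:
Op 1: a = malloc(9) -> a = 0; heap: [0-8 ALLOC][9-46 FREE]
Op 2: b = malloc(9) -> b = 9; heap: [0-8 ALLOC][9-17 ALLOC][18-46 FREE]
Op 3: a = realloc(a, 3) -> a = 0; heap: [0-2 ALLOC][3-8 FREE][9-17 ALLOC][18-46 FREE]
Op 4: a = realloc(a, 23) -> a = 18; heap: [0-8 FREE][9-17 ALLOC][18-40 ALLOC][41-46 FREE]
Free blocks: [9 6] total_free=15 largest=9 -> 100*(15-9)/15 = 600/15 = 40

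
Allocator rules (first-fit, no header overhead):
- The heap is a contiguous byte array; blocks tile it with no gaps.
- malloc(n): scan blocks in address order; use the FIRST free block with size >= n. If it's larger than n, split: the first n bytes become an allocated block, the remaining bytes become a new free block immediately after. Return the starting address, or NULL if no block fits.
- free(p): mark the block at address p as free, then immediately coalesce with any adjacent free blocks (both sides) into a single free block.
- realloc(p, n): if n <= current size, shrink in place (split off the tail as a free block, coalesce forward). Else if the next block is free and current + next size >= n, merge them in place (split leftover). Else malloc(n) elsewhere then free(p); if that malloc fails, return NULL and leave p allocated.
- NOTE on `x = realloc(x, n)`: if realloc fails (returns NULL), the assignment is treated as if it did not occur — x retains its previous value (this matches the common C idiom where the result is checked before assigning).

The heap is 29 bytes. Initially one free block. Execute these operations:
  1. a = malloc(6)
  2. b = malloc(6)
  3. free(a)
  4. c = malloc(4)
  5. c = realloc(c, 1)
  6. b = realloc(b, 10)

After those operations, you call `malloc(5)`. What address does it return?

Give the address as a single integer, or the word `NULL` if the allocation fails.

Op 1: a = malloc(6) -> a = 0; heap: [0-5 ALLOC][6-28 FREE]
Op 2: b = malloc(6) -> b = 6; heap: [0-5 ALLOC][6-11 ALLOC][12-28 FREE]
Op 3: free(a) -> (freed a); heap: [0-5 FREE][6-11 ALLOC][12-28 FREE]
Op 4: c = malloc(4) -> c = 0; heap: [0-3 ALLOC][4-5 FREE][6-11 ALLOC][12-28 FREE]
Op 5: c = realloc(c, 1) -> c = 0; heap: [0-0 ALLOC][1-5 FREE][6-11 ALLOC][12-28 FREE]
Op 6: b = realloc(b, 10) -> b = 6; heap: [0-0 ALLOC][1-5 FREE][6-15 ALLOC][16-28 FREE]
malloc(5): first-fit scan over [0-0 ALLOC][1-5 FREE][6-15 ALLOC][16-28 FREE] -> 1

Answer: 1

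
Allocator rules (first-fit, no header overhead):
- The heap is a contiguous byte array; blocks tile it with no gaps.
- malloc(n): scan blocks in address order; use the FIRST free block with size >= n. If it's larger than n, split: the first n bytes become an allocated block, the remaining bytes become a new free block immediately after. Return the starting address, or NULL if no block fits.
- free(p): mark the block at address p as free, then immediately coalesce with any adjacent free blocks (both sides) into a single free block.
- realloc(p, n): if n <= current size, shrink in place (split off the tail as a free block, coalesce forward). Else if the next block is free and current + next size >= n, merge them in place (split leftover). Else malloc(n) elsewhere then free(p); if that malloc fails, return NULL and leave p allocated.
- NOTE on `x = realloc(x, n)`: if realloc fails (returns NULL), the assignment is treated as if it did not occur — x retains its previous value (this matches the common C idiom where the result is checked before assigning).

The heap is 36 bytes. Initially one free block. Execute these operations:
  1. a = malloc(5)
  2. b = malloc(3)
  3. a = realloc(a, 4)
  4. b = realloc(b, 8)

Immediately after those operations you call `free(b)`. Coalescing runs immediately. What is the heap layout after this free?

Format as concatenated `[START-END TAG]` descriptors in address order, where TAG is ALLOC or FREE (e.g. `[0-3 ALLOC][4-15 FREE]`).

Op 1: a = malloc(5) -> a = 0; heap: [0-4 ALLOC][5-35 FREE]
Op 2: b = malloc(3) -> b = 5; heap: [0-4 ALLOC][5-7 ALLOC][8-35 FREE]
Op 3: a = realloc(a, 4) -> a = 0; heap: [0-3 ALLOC][4-4 FREE][5-7 ALLOC][8-35 FREE]
Op 4: b = realloc(b, 8) -> b = 5; heap: [0-3 ALLOC][4-4 FREE][5-12 ALLOC][13-35 FREE]
free(b): b = 5 -> block [5-12 ALLOC]; mark free, coalesce with adjacent free neighbors -> [0-3 ALLOC][4-35 FREE]

Answer: [0-3 ALLOC][4-35 FREE]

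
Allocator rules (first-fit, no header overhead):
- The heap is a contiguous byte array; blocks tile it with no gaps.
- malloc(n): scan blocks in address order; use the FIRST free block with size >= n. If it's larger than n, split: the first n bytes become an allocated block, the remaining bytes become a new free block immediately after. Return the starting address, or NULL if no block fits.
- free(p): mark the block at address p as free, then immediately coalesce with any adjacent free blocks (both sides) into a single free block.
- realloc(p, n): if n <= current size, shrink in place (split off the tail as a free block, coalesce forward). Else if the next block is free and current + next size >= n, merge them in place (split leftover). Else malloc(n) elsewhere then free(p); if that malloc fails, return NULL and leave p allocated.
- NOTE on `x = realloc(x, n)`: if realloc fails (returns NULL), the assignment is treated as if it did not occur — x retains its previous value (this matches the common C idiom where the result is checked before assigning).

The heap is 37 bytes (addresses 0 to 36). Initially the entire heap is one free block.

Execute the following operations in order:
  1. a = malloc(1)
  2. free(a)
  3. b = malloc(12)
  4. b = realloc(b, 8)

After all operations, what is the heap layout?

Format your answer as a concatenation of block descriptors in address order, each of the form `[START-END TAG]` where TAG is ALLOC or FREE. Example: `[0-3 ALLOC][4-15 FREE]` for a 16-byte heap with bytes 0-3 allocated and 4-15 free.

Answer: [0-7 ALLOC][8-36 FREE]

Derivation:
Op 1: a = malloc(1) -> a = 0; heap: [0-0 ALLOC][1-36 FREE]
Op 2: free(a) -> (freed a); heap: [0-36 FREE]
Op 3: b = malloc(12) -> b = 0; heap: [0-11 ALLOC][12-36 FREE]
Op 4: b = realloc(b, 8) -> b = 0; heap: [0-7 ALLOC][8-36 FREE]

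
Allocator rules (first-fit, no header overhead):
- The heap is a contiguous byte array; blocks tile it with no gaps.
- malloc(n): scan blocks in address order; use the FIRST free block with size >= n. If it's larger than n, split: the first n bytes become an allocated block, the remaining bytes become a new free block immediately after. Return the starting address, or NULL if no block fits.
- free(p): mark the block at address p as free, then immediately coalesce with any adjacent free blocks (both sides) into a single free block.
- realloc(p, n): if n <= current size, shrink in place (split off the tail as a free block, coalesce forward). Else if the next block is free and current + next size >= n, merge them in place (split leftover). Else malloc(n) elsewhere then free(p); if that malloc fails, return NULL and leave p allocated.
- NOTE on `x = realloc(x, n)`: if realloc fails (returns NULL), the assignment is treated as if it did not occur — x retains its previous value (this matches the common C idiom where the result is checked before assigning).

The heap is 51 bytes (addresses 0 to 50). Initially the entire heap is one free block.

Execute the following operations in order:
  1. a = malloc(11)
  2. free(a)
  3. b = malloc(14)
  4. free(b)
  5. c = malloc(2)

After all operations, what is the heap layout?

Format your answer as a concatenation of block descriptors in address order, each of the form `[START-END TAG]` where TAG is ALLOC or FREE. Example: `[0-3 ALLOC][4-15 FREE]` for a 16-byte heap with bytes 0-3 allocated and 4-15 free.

Answer: [0-1 ALLOC][2-50 FREE]

Derivation:
Op 1: a = malloc(11) -> a = 0; heap: [0-10 ALLOC][11-50 FREE]
Op 2: free(a) -> (freed a); heap: [0-50 FREE]
Op 3: b = malloc(14) -> b = 0; heap: [0-13 ALLOC][14-50 FREE]
Op 4: free(b) -> (freed b); heap: [0-50 FREE]
Op 5: c = malloc(2) -> c = 0; heap: [0-1 ALLOC][2-50 FREE]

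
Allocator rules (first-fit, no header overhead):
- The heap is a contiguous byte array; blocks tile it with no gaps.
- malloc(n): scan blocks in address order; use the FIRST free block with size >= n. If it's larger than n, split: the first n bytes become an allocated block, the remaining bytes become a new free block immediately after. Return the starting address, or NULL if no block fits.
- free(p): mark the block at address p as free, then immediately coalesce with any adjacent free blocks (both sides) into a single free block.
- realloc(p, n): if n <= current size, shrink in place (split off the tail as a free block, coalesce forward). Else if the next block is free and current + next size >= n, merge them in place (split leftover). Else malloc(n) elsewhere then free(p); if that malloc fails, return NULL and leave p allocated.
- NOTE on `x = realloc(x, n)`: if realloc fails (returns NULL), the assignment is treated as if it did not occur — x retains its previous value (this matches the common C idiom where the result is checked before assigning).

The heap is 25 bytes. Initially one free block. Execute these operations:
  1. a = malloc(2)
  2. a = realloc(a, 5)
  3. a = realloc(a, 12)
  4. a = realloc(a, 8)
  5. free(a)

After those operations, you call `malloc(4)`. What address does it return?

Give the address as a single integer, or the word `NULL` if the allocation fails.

Answer: 0

Derivation:
Op 1: a = malloc(2) -> a = 0; heap: [0-1 ALLOC][2-24 FREE]
Op 2: a = realloc(a, 5) -> a = 0; heap: [0-4 ALLOC][5-24 FREE]
Op 3: a = realloc(a, 12) -> a = 0; heap: [0-11 ALLOC][12-24 FREE]
Op 4: a = realloc(a, 8) -> a = 0; heap: [0-7 ALLOC][8-24 FREE]
Op 5: free(a) -> (freed a); heap: [0-24 FREE]
malloc(4): first-fit scan over [0-24 FREE] -> 0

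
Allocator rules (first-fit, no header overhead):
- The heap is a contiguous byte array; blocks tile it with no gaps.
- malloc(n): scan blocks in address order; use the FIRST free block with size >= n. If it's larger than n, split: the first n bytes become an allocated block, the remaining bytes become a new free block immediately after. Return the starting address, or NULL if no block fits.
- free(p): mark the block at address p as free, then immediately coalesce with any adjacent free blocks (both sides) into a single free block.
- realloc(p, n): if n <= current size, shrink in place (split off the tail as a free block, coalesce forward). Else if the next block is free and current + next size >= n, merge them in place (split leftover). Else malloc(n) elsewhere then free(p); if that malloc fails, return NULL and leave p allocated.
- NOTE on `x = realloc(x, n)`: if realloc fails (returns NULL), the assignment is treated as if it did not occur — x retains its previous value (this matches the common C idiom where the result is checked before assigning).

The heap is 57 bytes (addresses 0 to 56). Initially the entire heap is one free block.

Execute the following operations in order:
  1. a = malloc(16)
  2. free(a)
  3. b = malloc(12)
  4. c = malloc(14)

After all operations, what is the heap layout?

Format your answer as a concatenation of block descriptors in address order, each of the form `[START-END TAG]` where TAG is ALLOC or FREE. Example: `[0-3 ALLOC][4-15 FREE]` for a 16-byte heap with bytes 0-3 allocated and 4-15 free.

Op 1: a = malloc(16) -> a = 0; heap: [0-15 ALLOC][16-56 FREE]
Op 2: free(a) -> (freed a); heap: [0-56 FREE]
Op 3: b = malloc(12) -> b = 0; heap: [0-11 ALLOC][12-56 FREE]
Op 4: c = malloc(14) -> c = 12; heap: [0-11 ALLOC][12-25 ALLOC][26-56 FREE]

Answer: [0-11 ALLOC][12-25 ALLOC][26-56 FREE]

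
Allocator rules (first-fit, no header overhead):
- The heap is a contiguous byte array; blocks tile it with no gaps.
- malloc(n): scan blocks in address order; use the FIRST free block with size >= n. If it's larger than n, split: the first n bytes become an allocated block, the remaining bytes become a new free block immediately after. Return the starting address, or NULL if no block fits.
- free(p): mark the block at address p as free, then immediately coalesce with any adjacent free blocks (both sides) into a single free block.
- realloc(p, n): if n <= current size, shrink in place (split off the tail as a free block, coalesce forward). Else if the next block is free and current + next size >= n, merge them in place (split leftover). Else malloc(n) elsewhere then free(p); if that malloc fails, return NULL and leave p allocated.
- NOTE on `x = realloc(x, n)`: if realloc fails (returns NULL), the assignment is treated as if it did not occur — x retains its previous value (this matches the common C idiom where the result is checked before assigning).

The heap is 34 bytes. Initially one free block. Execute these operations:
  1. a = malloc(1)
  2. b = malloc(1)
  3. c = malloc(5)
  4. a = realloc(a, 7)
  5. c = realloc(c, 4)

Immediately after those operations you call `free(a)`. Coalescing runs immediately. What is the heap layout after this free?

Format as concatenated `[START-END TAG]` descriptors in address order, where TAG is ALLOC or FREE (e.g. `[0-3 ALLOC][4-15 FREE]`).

Answer: [0-0 FREE][1-1 ALLOC][2-5 ALLOC][6-33 FREE]

Derivation:
Op 1: a = malloc(1) -> a = 0; heap: [0-0 ALLOC][1-33 FREE]
Op 2: b = malloc(1) -> b = 1; heap: [0-0 ALLOC][1-1 ALLOC][2-33 FREE]
Op 3: c = malloc(5) -> c = 2; heap: [0-0 ALLOC][1-1 ALLOC][2-6 ALLOC][7-33 FREE]
Op 4: a = realloc(a, 7) -> a = 7; heap: [0-0 FREE][1-1 ALLOC][2-6 ALLOC][7-13 ALLOC][14-33 FREE]
Op 5: c = realloc(c, 4) -> c = 2; heap: [0-0 FREE][1-1 ALLOC][2-5 ALLOC][6-6 FREE][7-13 ALLOC][14-33 FREE]
free(a): a = 7 -> block [7-13 ALLOC]; mark free, coalesce with adjacent free neighbors -> [0-0 FREE][1-1 ALLOC][2-5 ALLOC][6-33 FREE]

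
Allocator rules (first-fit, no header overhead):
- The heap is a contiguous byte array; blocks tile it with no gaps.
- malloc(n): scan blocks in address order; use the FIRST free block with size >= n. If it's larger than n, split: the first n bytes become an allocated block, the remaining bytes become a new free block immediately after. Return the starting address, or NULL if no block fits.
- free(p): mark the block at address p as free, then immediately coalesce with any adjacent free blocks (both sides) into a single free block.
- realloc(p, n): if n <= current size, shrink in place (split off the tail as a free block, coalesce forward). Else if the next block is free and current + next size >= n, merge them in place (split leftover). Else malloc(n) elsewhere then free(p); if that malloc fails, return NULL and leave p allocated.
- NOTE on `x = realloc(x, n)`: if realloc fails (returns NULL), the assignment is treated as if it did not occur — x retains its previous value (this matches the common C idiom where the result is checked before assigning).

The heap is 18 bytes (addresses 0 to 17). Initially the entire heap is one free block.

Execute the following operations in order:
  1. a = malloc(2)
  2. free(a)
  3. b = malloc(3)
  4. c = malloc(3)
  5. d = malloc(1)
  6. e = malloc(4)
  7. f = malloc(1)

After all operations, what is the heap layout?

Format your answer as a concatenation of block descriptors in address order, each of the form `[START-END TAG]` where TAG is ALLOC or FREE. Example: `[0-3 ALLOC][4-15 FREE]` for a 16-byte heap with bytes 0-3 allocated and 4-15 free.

Op 1: a = malloc(2) -> a = 0; heap: [0-1 ALLOC][2-17 FREE]
Op 2: free(a) -> (freed a); heap: [0-17 FREE]
Op 3: b = malloc(3) -> b = 0; heap: [0-2 ALLOC][3-17 FREE]
Op 4: c = malloc(3) -> c = 3; heap: [0-2 ALLOC][3-5 ALLOC][6-17 FREE]
Op 5: d = malloc(1) -> d = 6; heap: [0-2 ALLOC][3-5 ALLOC][6-6 ALLOC][7-17 FREE]
Op 6: e = malloc(4) -> e = 7; heap: [0-2 ALLOC][3-5 ALLOC][6-6 ALLOC][7-10 ALLOC][11-17 FREE]
Op 7: f = malloc(1) -> f = 11; heap: [0-2 ALLOC][3-5 ALLOC][6-6 ALLOC][7-10 ALLOC][11-11 ALLOC][12-17 FREE]

Answer: [0-2 ALLOC][3-5 ALLOC][6-6 ALLOC][7-10 ALLOC][11-11 ALLOC][12-17 FREE]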